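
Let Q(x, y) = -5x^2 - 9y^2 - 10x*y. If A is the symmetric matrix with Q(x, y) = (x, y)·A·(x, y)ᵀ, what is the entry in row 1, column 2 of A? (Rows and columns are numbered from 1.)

The coefficient of x·y in Q is -10. For a symmetric A this equals A[1,2] + A[2,1] = 2·A[1,2].
So A[1,2] = -10/2 = -5.

-5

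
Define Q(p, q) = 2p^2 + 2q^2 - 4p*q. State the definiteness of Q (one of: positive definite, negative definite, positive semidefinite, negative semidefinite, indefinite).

positive semidefinite

The associated matrix is A = [[2, -2], [-2, 2]].
Symmetric row and column elimination reduces A to a congruent diagonal form with pivots 2, 0.
So there are 1 positive, 1 zero pivots.
Hence Q is positive semidefinite.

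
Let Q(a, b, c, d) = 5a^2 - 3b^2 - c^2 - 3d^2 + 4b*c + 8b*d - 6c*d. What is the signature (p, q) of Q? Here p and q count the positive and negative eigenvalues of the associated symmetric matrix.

(3, 1)

The symmetric matrix is A = [[5, 0, 0, 0], [0, -3, 2, 4], [0, 2, -1, -3], [0, 4, -3, -3]].
An LDLᵀ factorisation of A has diagonal entries 5, -3, 1/3, 2.
That gives 3 positive, 1 negative pivots.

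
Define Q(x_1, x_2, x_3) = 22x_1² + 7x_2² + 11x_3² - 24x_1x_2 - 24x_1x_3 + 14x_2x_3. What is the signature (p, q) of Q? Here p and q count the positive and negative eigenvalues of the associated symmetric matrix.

The symmetric matrix is A = [[22, -12, -12], [-12, 7, 7], [-12, 7, 11]].
Symmetric row and column elimination reduces A to a congruent diagonal form with pivots 22, 5/11, 4.
So there are 3 positive pivots.

(3, 0)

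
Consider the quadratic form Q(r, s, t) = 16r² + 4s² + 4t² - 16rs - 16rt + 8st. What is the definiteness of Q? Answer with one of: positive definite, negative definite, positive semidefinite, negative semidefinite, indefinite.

The symmetric matrix is A = [[16, -8, -8], [-8, 4, 4], [-8, 4, 4]].
Row-reducing A symmetrically gives the diagonal entries 16, 0, 0.
That gives 1 positive, 2 zero pivots.
Hence Q is positive semidefinite.

positive semidefinite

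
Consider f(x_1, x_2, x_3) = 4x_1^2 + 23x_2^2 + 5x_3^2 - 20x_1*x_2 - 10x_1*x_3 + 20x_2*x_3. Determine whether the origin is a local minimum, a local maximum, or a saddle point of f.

The Hessian at the origin is H = [[8, -20, -10], [-20, 46, 20], [-10, 20, 10]].
An LDLᵀ factorisation of H has diagonal entries 8, -4, 15/4.
That gives 2 positive, 1 negative pivots.
H is indefinite, so the origin is a saddle point.

saddle point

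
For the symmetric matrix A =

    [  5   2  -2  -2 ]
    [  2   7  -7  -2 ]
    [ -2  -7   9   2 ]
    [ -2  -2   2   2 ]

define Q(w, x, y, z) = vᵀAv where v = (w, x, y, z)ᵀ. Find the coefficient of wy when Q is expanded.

The coefficient of wy is A[1,3] + A[3,1] = 2·(-2) = -4.

-4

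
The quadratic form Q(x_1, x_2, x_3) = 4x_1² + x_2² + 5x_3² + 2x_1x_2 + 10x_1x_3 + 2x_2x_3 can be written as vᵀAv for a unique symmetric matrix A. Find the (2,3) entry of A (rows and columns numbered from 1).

1

The coefficient of x_2·x_3 in Q is 2. For a symmetric A this equals A[2,3] + A[3,2] = 2·A[2,3].
So A[2,3] = 2/2 = 1.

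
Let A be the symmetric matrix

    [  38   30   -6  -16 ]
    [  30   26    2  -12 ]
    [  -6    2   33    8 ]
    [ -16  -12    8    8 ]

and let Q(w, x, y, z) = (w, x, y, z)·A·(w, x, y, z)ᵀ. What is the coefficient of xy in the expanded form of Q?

4

The coefficient of xy is A[2,3] + A[3,2] = 2·2 = 4.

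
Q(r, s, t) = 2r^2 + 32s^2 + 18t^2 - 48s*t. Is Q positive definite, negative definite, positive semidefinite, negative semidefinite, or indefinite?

Write A = [[2, 0, 0], [0, 32, -24], [0, -24, 18]].
Row-reducing A symmetrically gives the diagonal entries 2, 32, 0.
So there are 2 positive, 1 zero pivots.
Hence Q is positive semidefinite.

positive semidefinite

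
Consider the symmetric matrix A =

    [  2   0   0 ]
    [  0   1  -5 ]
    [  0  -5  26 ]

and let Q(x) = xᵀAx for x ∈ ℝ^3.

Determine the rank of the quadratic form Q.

3

Congruent diagonalization of A (simultaneous row and column reduction) yields pivots 2, 1, 1.
That gives 3 positive pivots.
The rank is the number of nonzero pivots: 3.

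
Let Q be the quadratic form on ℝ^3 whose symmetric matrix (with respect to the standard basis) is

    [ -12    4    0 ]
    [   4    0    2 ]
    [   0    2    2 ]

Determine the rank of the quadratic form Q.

3

Symmetric row and column elimination reduces A to a congruent diagonal form with pivots -12, 4/3, -1.
So there are 1 positive, 2 negative pivots.
The rank is the number of nonzero pivots: 3.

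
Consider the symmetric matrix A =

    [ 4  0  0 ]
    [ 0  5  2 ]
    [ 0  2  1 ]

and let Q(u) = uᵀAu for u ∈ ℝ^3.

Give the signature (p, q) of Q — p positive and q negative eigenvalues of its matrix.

(3, 0)

Symmetric row and column elimination reduces A to a congruent diagonal form with pivots 4, 5, 1/5.
That gives 3 positive pivots.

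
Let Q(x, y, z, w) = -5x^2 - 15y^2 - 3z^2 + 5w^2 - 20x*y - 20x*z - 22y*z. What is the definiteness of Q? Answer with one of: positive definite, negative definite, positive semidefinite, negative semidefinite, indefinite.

indefinite

The associated matrix is A = [[-5, -10, -10, 0], [-10, -15, -11, 0], [-10, -11, -3, 0], [0, 0, 0, 5]].
An LDLᵀ factorisation of A has diagonal entries -5, 5, 4/5, 5.
That gives 3 positive, 1 negative pivots.
Hence Q is indefinite.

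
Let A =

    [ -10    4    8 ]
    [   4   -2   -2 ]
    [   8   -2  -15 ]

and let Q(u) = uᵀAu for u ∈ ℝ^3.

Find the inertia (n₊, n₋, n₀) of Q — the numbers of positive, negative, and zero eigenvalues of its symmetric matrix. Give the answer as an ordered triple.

Applying the same elementary operations to the rows and columns of A produces a congruent diagonal matrix with entries -10, -2/5, -5.
Counting signs: 3 negative.

(0, 3, 0)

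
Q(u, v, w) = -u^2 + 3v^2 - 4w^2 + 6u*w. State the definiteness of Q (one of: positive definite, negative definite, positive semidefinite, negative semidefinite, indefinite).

indefinite

Write A = [[-1, 0, 3], [0, 3, 0], [3, 0, -4]].
An LDLᵀ factorisation of A has diagonal entries -1, 3, 5.
So there are 2 positive, 1 negative pivots.
Hence Q is indefinite.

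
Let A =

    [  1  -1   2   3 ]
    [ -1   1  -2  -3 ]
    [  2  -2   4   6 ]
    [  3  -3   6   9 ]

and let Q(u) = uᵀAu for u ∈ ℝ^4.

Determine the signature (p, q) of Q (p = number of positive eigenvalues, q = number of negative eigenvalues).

(1, 0)

Congruent diagonalization of A (simultaneous row and column reduction) yields pivots 1, 0, 0, 0.
That gives 1 positive, 3 zero pivots.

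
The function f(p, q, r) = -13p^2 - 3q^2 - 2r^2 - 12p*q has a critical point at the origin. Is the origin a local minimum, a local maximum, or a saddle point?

The Hessian at the origin is H = [[-26, -12, 0], [-12, -6, 0], [0, 0, -4]].
Applying the same elementary operations to the rows and columns of H produces a congruent diagonal matrix with entries -26, -6/13, -4.
That gives 3 negative pivots.
H is negative definite, so the origin is a strict local maximum.

local maximum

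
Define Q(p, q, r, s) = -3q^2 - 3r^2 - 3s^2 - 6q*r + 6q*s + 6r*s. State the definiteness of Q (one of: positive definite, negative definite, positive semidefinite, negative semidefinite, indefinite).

The symmetric matrix is A = [[0, 0, 0, 0], [0, -3, -3, 3], [0, -3, -3, 3], [0, 3, 3, -3]].
Applying the same elementary operations to the rows and columns of A produces a congruent diagonal matrix with entries 0, -3, 0, 0.
So there are 1 negative, 3 zero pivots.
Hence Q is negative semidefinite.

negative semidefinite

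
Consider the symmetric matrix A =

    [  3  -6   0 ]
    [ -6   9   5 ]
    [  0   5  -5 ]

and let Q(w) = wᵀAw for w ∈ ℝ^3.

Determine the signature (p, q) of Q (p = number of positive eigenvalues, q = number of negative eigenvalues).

(2, 1)

Congruent diagonalization of A (simultaneous row and column reduction) yields pivots 3, -3, 10/3.
So there are 2 positive, 1 negative pivots.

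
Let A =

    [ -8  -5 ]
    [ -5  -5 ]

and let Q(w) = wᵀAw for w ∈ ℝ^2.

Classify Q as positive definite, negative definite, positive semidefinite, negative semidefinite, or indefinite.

negative definite

Congruent diagonalization of A (simultaneous row and column reduction) yields pivots -8, -15/8.
That gives 2 negative pivots.
Hence Q is negative definite.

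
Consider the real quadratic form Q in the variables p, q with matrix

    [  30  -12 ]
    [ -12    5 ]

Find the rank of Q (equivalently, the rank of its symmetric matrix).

2

Congruent diagonalization of A (simultaneous row and column reduction) yields pivots 30, 1/5.
Counting signs: 2 positive.
The rank is the number of nonzero pivots: 2.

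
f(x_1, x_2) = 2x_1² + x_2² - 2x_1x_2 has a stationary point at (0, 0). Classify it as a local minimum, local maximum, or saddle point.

local minimum

The Hessian at the origin is H = [[4, -2], [-2, 2]].
det H = 4·2 − (-2)² = 4 > 0 and H[1,1] = 4 > 0, so H is positive definite.
Therefore the origin is a local minimum.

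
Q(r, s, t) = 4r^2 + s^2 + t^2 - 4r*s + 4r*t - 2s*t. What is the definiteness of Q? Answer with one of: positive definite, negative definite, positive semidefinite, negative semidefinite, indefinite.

positive semidefinite

The symmetric matrix is A = [[4, -2, 2], [-2, 1, -1], [2, -1, 1]].
Symmetric row and column elimination reduces A to a congruent diagonal form with pivots 4, 0, 0.
So there are 1 positive, 2 zero pivots.
Hence Q is positive semidefinite.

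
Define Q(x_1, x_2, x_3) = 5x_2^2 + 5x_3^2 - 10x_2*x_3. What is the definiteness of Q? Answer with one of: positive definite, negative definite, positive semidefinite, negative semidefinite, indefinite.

positive semidefinite

The associated matrix is A = [[0, 0, 0], [0, 5, -5], [0, -5, 5]].
Symmetric row and column elimination reduces A to a congruent diagonal form with pivots 0, 5, 0.
Counting signs: 1 positive, 2 zero.
Hence Q is positive semidefinite.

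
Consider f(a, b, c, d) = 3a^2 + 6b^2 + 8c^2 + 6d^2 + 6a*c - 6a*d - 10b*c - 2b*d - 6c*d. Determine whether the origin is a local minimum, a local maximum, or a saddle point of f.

local minimum

The Hessian at the origin is H = [[6, 0, 6, -6], [0, 12, -10, -2], [6, -10, 16, -6], [-6, -2, -6, 12]].
An LDLᵀ factorisation of H has diagonal entries 6, 12, 5/3, 4.
So there are 4 positive pivots.
H is positive definite, so the origin is a strict local minimum.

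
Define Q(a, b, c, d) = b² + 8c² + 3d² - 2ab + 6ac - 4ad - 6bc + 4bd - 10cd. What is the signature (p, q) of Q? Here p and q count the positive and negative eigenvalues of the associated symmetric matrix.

The symmetric matrix is A = [[0, -1, 3, -2], [-1, 1, -3, 2], [3, -3, 8, -5], [-2, 2, -5, 3]].
By Sylvester's law of inertia any congruent diagonalization of A has 1 positive, 2 negative and 1 zero entries.

(1, 2)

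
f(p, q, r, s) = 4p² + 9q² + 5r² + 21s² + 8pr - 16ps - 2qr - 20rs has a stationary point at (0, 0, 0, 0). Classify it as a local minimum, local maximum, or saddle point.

local minimum

The Hessian at the origin is H = [[8, 0, 8, -16], [0, 18, -2, 0], [8, -2, 10, -20], [-16, 0, -20, 42]].
Symmetric row and column elimination reduces H to a congruent diagonal form with pivots 8, 18, 16/9, 1.
That gives 4 positive pivots.
H is positive definite, so the origin is a strict local minimum.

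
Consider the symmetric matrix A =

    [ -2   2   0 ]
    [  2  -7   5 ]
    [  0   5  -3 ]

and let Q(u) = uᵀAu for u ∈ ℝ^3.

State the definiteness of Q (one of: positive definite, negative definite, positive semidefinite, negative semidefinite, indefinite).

indefinite

Applying the same elementary operations to the rows and columns of A produces a congruent diagonal matrix with entries -2, -5, 2.
That gives 1 positive, 2 negative pivots.
Hence Q is indefinite.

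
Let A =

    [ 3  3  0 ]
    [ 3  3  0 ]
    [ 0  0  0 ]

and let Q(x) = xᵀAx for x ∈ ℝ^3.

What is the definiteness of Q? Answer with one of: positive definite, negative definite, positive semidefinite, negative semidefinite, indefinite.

Row-reducing A symmetrically gives the diagonal entries 3, 0, 0.
Counting signs: 1 positive, 2 zero.
Hence Q is positive semidefinite.

positive semidefinite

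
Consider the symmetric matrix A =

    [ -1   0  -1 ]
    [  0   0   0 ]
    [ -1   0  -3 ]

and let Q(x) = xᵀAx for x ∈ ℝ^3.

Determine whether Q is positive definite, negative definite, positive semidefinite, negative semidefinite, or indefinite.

negative semidefinite

Applying the same elementary operations to the rows and columns of A produces a congruent diagonal matrix with entries -1, 0, -2.
Counting signs: 2 negative, 1 zero.
Hence Q is negative semidefinite.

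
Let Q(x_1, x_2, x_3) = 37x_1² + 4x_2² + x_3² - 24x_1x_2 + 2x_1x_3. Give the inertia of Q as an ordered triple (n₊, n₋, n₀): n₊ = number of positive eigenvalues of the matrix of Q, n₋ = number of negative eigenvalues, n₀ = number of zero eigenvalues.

Write A = [[37, -12, 1], [-12, 4, 0], [1, 0, 1]].
Symmetric row and column elimination reduces A to a congruent diagonal form with pivots 37, 4/37, 0.
Counting signs: 2 positive, 1 zero.

(2, 0, 1)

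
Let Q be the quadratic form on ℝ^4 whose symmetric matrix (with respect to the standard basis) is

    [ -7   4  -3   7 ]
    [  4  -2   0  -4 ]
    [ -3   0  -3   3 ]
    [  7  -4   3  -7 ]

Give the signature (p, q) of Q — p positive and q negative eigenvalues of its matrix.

(1, 2)

Applying the same elementary operations to the rows and columns of A produces a congruent diagonal matrix with entries -7, 2/7, -12, 0.
So there are 1 positive, 2 negative, 1 zero pivots.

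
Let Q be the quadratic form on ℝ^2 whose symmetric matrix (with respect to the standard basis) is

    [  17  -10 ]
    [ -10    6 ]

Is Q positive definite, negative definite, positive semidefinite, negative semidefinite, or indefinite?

Leading principal minors: Δ_1 = 17, Δ_2 = 2.
All leading principal minors are positive, so by Sylvester's criterion Q is positive definite.

positive definite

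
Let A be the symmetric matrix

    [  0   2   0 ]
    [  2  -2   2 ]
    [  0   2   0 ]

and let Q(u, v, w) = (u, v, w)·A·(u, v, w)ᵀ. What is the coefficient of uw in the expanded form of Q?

The coefficient of uw is A[1,3] + A[3,1] = 2·0 = 0.

0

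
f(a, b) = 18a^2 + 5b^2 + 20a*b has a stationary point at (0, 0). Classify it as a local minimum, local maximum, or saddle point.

The Hessian at the origin is H = [[36, 20], [20, 10]].
det H = 36·10 − (20)² = -40 < 0, so H is indefinite.
Therefore the origin is a saddle point.

saddle point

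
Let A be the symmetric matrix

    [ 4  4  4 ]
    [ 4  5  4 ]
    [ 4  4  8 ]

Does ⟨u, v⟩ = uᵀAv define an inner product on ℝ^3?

Symmetric row and column elimination reduces A to a congruent diagonal form with pivots 4, 1, 4.
That gives 3 positive pivots.
Hence Q is positive definite.
⟨·,·⟩ is an inner product exactly when A is positive definite.

yes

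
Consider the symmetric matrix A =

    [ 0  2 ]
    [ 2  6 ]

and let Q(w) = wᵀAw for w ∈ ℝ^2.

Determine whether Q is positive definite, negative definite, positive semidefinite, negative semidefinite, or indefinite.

indefinite

For the 2×2 matrix [[0, 2], [2, 6]]: det = 0·6 − (2)² = -4, trace = 6.
det < 0 so the eigenvalues have opposite signs; the form is indefinite.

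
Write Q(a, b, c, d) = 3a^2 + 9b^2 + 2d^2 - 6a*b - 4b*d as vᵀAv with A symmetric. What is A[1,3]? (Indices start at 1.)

0

The coefficient of a·c in Q is 0. For a symmetric A this equals A[1,3] + A[3,1] = 2·A[1,3].
So A[1,3] = 0/2 = 0.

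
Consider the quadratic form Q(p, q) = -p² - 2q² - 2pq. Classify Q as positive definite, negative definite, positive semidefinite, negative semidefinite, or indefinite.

The symmetric matrix is A = [[-1, -1], [-1, -2]].
Congruent diagonalization of A (simultaneous row and column reduction) yields pivots -1, -1.
So there are 2 negative pivots.
Hence Q is negative definite.

negative definite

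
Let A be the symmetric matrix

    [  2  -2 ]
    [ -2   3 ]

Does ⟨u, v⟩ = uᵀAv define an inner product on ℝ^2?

yes

Applying the same elementary operations to the rows and columns of A produces a congruent diagonal matrix with entries 2, 1.
So there are 2 positive pivots.
Hence Q is positive definite.
⟨·,·⟩ is an inner product exactly when A is positive definite.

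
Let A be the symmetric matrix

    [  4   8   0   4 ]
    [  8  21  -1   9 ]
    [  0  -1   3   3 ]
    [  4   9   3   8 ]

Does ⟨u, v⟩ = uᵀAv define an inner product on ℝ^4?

yes

Leading principal minors: Δ_1 = 4, Δ_2 = 20, Δ_3 = 56, Δ_4 = 8.
All leading principal minors are positive, so by Sylvester's criterion Q is positive definite.
⟨·,·⟩ is an inner product exactly when A is positive definite.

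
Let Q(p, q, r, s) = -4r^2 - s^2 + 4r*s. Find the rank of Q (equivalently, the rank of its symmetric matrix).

Write A = [[0, 0, 0, 0], [0, 0, 0, 0], [0, 0, -4, 2], [0, 0, 2, -1]].
Row-reducing A symmetrically gives the diagonal entries 0, 0, -4, 0.
That gives 1 negative, 3 zero pivots.
The rank is the number of nonzero pivots: 1.

1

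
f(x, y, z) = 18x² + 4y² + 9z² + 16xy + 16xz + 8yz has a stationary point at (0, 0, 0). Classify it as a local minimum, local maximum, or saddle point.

The Hessian at the origin is H = [[36, 16, 16], [16, 8, 8], [16, 8, 18]].
Row-reducing H symmetrically gives the diagonal entries 36, 8/9, 10.
Counting signs: 3 positive.
H is positive definite, so the origin is a strict local minimum.

local minimum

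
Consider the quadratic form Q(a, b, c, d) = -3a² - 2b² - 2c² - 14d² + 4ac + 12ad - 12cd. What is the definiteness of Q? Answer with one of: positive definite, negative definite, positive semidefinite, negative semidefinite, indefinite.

Write A = [[-3, 0, 2, 6], [0, -2, 0, 0], [2, 0, -2, -6], [6, 0, -6, -14]].
Symmetric row and column elimination reduces A to a congruent diagonal form with pivots -3, -2, -2/3, 4.
So there are 1 positive, 3 negative pivots.
Hence Q is indefinite.

indefinite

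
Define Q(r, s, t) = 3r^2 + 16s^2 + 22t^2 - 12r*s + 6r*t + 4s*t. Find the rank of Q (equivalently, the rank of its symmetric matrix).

3

The symmetric matrix is A = [[3, -6, 3], [-6, 16, 2], [3, 2, 22]].
An LDLᵀ factorisation of A has diagonal entries 3, 4, 3.
So there are 3 positive pivots.
The rank is the number of nonzero pivots: 3.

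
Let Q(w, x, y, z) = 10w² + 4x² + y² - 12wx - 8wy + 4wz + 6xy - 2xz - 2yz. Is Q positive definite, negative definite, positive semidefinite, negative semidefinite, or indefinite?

The symmetric matrix is A = [[10, -6, -4, 2], [-6, 4, 3, -1], [-4, 3, 1, -1], [2, -1, -1, 0]].
Congruent diagonalization of A (simultaneous row and column reduction) yields pivots 10, 2/5, -3/2, -1/3.
That gives 2 positive, 2 negative pivots.
Hence Q is indefinite.

indefinite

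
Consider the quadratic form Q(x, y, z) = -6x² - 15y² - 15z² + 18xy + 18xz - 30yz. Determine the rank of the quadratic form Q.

2

The associated matrix is A = [[-6, 9, 9], [9, -15, -15], [9, -15, -15]].
Row-reducing A symmetrically gives the diagonal entries -6, -3/2, 0.
That gives 2 negative, 1 zero pivots.
The rank is the number of nonzero pivots: 2.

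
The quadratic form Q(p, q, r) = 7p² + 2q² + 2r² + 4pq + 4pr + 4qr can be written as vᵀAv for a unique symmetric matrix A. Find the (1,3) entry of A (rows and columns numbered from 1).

2

The coefficient of p·r in Q is 4. For a symmetric A this equals A[1,3] + A[3,1] = 2·A[1,3].
So A[1,3] = 4/2 = 2.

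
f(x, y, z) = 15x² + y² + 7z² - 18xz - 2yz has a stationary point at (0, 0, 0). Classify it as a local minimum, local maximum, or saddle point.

local minimum

The Hessian at the origin is H = [[30, 0, -18], [0, 2, -2], [-18, -2, 14]].
Row-reducing H symmetrically gives the diagonal entries 30, 2, 6/5.
Counting signs: 3 positive.
H is positive definite, so the origin is a strict local minimum.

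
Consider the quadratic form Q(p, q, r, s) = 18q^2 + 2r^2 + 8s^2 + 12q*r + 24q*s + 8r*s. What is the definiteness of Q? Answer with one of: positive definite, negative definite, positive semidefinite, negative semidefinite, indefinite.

The symmetric matrix is A = [[0, 0, 0, 0], [0, 18, 6, 12], [0, 6, 2, 4], [0, 12, 4, 8]].
Congruent diagonalization of A (simultaneous row and column reduction) yields pivots 0, 18, 0, 0.
Counting signs: 1 positive, 3 zero.
Hence Q is positive semidefinite.

positive semidefinite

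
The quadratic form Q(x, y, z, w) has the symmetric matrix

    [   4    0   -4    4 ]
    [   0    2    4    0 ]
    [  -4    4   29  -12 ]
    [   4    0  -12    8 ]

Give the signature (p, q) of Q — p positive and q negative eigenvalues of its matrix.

Row-reducing A symmetrically gives the diagonal entries 4, 2, 17, 4/17.
That gives 4 positive pivots.

(4, 0)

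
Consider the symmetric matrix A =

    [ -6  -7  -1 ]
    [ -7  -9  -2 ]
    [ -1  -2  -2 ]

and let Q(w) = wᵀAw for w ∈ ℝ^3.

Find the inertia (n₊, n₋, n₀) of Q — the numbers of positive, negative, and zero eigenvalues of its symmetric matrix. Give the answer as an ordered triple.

(0, 3, 0)

Symmetric row and column elimination reduces A to a congruent diagonal form with pivots -6, -5/6, -1.
So there are 3 negative pivots.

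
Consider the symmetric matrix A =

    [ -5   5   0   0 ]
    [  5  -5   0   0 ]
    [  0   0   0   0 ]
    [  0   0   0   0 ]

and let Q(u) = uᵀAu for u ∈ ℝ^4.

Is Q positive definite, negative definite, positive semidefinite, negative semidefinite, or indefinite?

Row-reducing A symmetrically gives the diagonal entries -5, 0, 0, 0.
Counting signs: 1 negative, 3 zero.
Hence Q is negative semidefinite.

negative semidefinite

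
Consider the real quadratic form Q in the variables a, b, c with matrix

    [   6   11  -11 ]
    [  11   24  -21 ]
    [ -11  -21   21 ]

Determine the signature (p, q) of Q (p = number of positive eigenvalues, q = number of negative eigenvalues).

(3, 0)

Congruent diagonalization of A (simultaneous row and column reduction) yields pivots 6, 23/6, 15/23.
Counting signs: 3 positive.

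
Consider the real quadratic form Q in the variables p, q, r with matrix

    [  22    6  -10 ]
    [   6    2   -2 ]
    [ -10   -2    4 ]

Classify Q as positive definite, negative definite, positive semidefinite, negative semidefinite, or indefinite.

indefinite

Row-reducing A symmetrically gives the diagonal entries 22, 4/11, -2.
That gives 2 positive, 1 negative pivots.
Hence Q is indefinite.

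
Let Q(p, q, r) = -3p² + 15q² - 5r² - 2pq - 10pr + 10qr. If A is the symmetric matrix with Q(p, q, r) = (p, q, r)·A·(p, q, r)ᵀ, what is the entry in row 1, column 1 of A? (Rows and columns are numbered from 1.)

The coefficient of p² in Q is -3, and that is exactly A[1,1].

-3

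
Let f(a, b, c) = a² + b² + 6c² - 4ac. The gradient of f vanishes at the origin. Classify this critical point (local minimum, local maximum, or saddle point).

The Hessian at the origin is H = [[2, 0, -4], [0, 2, 0], [-4, 0, 12]].
Applying the same elementary operations to the rows and columns of H produces a congruent diagonal matrix with entries 2, 2, 4.
That gives 3 positive pivots.
H is positive definite, so the origin is a strict local minimum.

local minimum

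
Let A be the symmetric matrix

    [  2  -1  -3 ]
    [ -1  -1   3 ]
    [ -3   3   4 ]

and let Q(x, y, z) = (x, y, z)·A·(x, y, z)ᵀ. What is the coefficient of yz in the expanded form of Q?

6

The coefficient of yz is A[2,3] + A[3,2] = 2·3 = 6.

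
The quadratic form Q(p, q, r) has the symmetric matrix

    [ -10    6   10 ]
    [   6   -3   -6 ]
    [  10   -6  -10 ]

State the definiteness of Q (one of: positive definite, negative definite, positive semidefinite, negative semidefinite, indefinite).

indefinite

Symmetric row and column elimination reduces A to a congruent diagonal form with pivots -10, 3/5, 0.
That gives 1 positive, 1 negative, 1 zero pivots.
Hence Q is indefinite.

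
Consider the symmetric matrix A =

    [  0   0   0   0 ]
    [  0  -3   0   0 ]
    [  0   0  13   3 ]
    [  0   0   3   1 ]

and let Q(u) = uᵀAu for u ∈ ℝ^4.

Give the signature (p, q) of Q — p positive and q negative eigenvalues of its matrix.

Congruent diagonalization of A (simultaneous row and column reduction) yields pivots 0, -3, 13, 4/13.
That gives 2 positive, 1 negative, 1 zero pivots.

(2, 1)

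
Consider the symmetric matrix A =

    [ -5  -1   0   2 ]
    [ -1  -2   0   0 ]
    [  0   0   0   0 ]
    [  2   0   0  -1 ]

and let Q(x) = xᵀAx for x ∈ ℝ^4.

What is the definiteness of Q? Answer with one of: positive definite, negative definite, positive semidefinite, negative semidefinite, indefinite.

Row-reducing A symmetrically gives the diagonal entries -5, -9/5, 0, -1/9.
That gives 3 negative, 1 zero pivots.
Hence Q is negative semidefinite.

negative semidefinite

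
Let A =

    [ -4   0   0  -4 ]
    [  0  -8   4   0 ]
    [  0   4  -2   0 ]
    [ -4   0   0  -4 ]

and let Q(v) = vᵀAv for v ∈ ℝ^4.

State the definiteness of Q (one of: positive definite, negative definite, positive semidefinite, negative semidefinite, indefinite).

negative semidefinite

Congruent diagonalization of A (simultaneous row and column reduction) yields pivots -4, -8, 0, 0.
So there are 2 negative, 2 zero pivots.
Hence Q is negative semidefinite.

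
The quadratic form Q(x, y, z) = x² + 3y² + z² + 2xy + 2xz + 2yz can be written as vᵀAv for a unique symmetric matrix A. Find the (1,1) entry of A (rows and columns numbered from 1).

1

The coefficient of x² in Q is 1, and that is exactly A[1,1].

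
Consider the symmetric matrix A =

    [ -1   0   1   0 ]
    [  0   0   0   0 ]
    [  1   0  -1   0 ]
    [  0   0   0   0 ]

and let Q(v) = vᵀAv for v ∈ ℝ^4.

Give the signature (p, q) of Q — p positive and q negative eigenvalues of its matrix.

(0, 1)

Row-reducing A symmetrically gives the diagonal entries -1, 0, 0, 0.
So there are 1 negative, 3 zero pivots.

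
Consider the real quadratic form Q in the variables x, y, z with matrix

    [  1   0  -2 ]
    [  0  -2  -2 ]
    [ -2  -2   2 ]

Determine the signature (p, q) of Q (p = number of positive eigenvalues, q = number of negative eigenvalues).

Applying the same elementary operations to the rows and columns of A produces a congruent diagonal matrix with entries 1, -2, 0.
So there are 1 positive, 1 negative, 1 zero pivots.

(1, 1)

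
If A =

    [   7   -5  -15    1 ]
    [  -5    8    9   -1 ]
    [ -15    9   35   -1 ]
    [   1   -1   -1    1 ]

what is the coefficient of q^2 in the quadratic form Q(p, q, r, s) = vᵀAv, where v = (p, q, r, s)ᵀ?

The coefficient of q^2 is the diagonal entry A[2,2] = 8.

8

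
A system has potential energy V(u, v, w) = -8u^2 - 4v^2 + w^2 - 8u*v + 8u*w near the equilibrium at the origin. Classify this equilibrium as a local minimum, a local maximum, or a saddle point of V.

saddle point

The Hessian at the origin is H = [[-16, -8, 8], [-8, -8, 0], [8, 0, 2]].
Applying the same elementary operations to the rows and columns of H produces a congruent diagonal matrix with entries -16, -4, 10.
Counting signs: 1 positive, 2 negative.
H is indefinite, so the origin is a saddle point.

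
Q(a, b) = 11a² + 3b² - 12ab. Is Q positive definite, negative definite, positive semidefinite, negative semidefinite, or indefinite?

indefinite

The associated matrix is A = [[11, -6], [-6, 3]].
Applying the same elementary operations to the rows and columns of A produces a congruent diagonal matrix with entries 11, -3/11.
So there are 1 positive, 1 negative pivots.
Hence Q is indefinite.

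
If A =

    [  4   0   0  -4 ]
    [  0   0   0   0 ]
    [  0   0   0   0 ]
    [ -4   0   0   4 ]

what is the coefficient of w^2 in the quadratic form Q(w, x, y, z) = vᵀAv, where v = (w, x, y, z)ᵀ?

The coefficient of w^2 is the diagonal entry A[1,1] = 4.

4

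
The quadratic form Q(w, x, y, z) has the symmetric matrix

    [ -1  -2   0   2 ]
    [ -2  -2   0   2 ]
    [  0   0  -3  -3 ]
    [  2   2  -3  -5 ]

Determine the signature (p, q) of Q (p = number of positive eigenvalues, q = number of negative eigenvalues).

Applying the same elementary operations to the rows and columns of A produces a congruent diagonal matrix with entries -1, 2, -3, 0.
Counting signs: 1 positive, 2 negative, 1 zero.

(1, 2)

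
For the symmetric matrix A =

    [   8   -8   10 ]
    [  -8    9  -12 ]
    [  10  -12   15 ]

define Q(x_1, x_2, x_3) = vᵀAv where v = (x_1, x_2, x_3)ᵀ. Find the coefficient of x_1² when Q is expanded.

8

The coefficient of x_1² is the diagonal entry A[1,1] = 8.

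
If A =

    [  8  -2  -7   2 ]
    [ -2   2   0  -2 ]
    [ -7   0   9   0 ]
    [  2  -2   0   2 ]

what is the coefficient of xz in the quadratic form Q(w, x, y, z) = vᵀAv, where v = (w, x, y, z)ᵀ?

The coefficient of xz is A[2,4] + A[4,2] = 2·(-2) = -4.

-4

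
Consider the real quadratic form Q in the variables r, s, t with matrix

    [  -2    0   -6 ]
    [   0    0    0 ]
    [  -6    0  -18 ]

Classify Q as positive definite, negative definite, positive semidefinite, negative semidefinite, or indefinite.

negative semidefinite

Row-reducing A symmetrically gives the diagonal entries -2, 0, 0.
Counting signs: 1 negative, 2 zero.
Hence Q is negative semidefinite.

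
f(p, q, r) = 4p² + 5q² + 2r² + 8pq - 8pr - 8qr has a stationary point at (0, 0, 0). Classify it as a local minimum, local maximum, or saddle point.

saddle point

The Hessian at the origin is H = [[8, 8, -8], [8, 10, -8], [-8, -8, 4]].
Applying the same elementary operations to the rows and columns of H produces a congruent diagonal matrix with entries 8, 2, -4.
So there are 2 positive, 1 negative pivots.
H is indefinite, so the origin is a saddle point.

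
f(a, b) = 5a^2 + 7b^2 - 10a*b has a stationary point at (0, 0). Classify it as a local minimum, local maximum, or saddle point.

The Hessian at the origin is H = [[10, -10], [-10, 14]].
det H = 10·14 − (-10)² = 40 > 0 and H[1,1] = 10 > 0, so H is positive definite.
Therefore the origin is a local minimum.

local minimum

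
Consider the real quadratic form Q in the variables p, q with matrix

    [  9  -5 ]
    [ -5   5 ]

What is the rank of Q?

Symmetric row and column elimination reduces A to a congruent diagonal form with pivots 9, 20/9.
Counting signs: 2 positive.
The rank is the number of nonzero pivots: 2.

2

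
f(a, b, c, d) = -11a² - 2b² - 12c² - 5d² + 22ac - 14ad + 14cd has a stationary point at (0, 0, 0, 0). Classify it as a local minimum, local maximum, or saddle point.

local maximum

The Hessian at the origin is H = [[-22, 0, 22, -14], [0, -4, 0, 0], [22, 0, -24, 14], [-14, 0, 14, -10]].
Row-reducing H symmetrically gives the diagonal entries -22, -4, -2, -12/11.
So there are 4 negative pivots.
H is negative definite, so the origin is a strict local maximum.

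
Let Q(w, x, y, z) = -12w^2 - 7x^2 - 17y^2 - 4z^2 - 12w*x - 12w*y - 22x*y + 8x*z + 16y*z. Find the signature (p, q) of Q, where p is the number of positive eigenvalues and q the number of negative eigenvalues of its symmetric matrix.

The symmetric matrix is A = [[-12, -6, -6, 0], [-6, -7, -11, 4], [-6, -11, -17, 8], [0, 4, 8, -4]].
Applying the same elementary operations to the rows and columns of A produces a congruent diagonal matrix with entries -12, -4, 2, 0.
So there are 1 positive, 2 negative, 1 zero pivots.

(1, 2)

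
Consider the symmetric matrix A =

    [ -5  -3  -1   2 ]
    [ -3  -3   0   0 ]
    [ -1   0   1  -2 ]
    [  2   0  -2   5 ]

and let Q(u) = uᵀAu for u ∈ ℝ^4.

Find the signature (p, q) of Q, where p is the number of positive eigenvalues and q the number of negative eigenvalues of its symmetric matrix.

An LDLᵀ factorisation of A has diagonal entries -5, -6/5, 3/2, 1.
Counting signs: 2 positive, 2 negative.

(2, 2)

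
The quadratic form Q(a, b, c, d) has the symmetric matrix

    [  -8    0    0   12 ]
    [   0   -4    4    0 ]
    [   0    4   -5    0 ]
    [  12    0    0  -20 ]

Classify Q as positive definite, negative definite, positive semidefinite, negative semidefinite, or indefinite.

Leading principal minors: Δ_1 = -8, Δ_2 = 32, Δ_3 = -32, Δ_4 = 64.
The signs alternate starting with Δ_1 < 0, so by Sylvester's criterion Q is negative definite.

negative definite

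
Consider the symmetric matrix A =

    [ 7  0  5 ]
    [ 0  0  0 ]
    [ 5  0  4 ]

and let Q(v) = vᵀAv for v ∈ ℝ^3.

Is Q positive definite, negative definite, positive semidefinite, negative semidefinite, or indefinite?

Applying the same elementary operations to the rows and columns of A produces a congruent diagonal matrix with entries 7, 0, 3/7.
So there are 2 positive, 1 zero pivots.
Hence Q is positive semidefinite.

positive semidefinite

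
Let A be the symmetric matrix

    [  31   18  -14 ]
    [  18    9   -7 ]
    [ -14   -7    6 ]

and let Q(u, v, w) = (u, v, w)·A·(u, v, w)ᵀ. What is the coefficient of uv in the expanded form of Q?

The coefficient of uv is A[1,2] + A[2,1] = 2·18 = 36.

36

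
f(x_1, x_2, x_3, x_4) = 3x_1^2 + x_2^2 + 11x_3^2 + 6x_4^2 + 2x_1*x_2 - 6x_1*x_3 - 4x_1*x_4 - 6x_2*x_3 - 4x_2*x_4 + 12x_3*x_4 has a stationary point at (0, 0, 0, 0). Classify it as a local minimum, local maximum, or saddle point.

local minimum

The Hessian at the origin is H = [[6, 2, -6, -4], [2, 2, -6, -4], [-6, -6, 22, 12], [-4, -4, 12, 12]].
Congruent diagonalization of H (simultaneous row and column reduction) yields pivots 6, 4/3, 4, 4.
So there are 4 positive pivots.
H is positive definite, so the origin is a strict local minimum.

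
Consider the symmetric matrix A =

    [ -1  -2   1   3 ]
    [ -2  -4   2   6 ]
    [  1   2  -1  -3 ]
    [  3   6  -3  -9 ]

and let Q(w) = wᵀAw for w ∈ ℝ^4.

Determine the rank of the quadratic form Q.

1

Row-reducing A symmetrically gives the diagonal entries -1, 0, 0, 0.
So there are 1 negative, 3 zero pivots.
The rank is the number of nonzero pivots: 1.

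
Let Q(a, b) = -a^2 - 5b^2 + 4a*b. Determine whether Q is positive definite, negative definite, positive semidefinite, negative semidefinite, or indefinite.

negative definite

The symmetric matrix of Q is A = [[-1, 2], [2, -5]].
Leading principal minors: Δ_1 = -1, Δ_2 = 1.
The signs alternate starting with Δ_1 < 0, so by Sylvester's criterion Q is negative definite.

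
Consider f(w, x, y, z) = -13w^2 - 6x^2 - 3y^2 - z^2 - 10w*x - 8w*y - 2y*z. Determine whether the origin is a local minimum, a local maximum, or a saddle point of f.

The Hessian at the origin is H = [[-26, -10, -8, 0], [-10, -12, 0, 0], [-8, 0, -6, -2], [0, 0, -2, -2]].
Symmetric row and column elimination reduces H to a congruent diagonal form with pivots -26, -106/13, -126/53, -20/63.
That gives 4 negative pivots.
H is negative definite, so the origin is a strict local maximum.

local maximum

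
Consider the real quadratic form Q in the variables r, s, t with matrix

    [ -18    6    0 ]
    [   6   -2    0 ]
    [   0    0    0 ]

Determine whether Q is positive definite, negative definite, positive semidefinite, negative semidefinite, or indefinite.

Row-reducing A symmetrically gives the diagonal entries -18, 0, 0.
That gives 1 negative, 2 zero pivots.
Hence Q is negative semidefinite.

negative semidefinite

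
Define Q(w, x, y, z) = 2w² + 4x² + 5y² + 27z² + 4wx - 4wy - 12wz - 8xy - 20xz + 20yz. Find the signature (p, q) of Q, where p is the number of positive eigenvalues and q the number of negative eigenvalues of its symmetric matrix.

Write A = [[2, 2, -2, -6], [2, 4, -4, -10], [-2, -4, 5, 10], [-6, -10, 10, 27]].
Congruent diagonalization of A (simultaneous row and column reduction) yields pivots 2, 2, 1, 1.
So there are 4 positive pivots.

(4, 0)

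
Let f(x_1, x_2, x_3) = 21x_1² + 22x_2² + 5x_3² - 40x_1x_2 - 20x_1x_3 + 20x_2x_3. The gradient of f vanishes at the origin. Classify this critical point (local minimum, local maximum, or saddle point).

local minimum

The Hessian at the origin is H = [[42, -40, -20], [-40, 44, 20], [-20, 20, 10]].
Symmetric row and column elimination reduces H to a congruent diagonal form with pivots 42, 124/21, 10/31.
So there are 3 positive pivots.
H is positive definite, so the origin is a strict local minimum.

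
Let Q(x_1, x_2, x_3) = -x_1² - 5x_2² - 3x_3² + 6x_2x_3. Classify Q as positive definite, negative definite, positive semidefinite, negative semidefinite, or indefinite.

Write A = [[-1, 0, 0], [0, -5, 3], [0, 3, -3]].
An LDLᵀ factorisation of A has diagonal entries -1, -5, -6/5.
That gives 3 negative pivots.
Hence Q is negative definite.

negative definite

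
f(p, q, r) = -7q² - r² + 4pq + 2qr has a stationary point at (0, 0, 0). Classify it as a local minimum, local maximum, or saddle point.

saddle point

The Hessian at the origin is H = [[0, 4, 0], [4, -14, 2], [0, 2, -2]].
H is indefinite, so the origin is a saddle point.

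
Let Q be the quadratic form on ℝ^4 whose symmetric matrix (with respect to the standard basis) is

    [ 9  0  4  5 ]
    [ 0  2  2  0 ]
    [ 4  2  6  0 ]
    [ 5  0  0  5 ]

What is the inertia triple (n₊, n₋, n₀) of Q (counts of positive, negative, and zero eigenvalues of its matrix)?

(3, 0, 1)

Symmetric row and column elimination reduces A to a congruent diagonal form with pivots 9, 2, 20/9, 0.
That gives 3 positive, 1 zero pivots.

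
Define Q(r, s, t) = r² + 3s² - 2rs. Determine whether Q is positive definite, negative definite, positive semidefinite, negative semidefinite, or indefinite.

The associated matrix is A = [[1, -1, 0], [-1, 3, 0], [0, 0, 0]].
Row-reducing A symmetrically gives the diagonal entries 1, 2, 0.
So there are 2 positive, 1 zero pivots.
Hence Q is positive semidefinite.

positive semidefinite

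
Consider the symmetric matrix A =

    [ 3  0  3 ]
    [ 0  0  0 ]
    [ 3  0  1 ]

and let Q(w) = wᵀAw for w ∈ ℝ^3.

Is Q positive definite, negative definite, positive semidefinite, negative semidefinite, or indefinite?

indefinite

Applying the same elementary operations to the rows and columns of A produces a congruent diagonal matrix with entries 3, 0, -2.
So there are 1 positive, 1 negative, 1 zero pivots.
Hence Q is indefinite.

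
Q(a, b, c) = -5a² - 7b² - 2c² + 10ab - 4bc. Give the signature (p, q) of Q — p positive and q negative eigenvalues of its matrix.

(0, 2)

The associated matrix is A = [[-5, 5, 0], [5, -7, -2], [0, -2, -2]].
Congruent diagonalization of A (simultaneous row and column reduction) yields pivots -5, -2, 0.
So there are 2 negative, 1 zero pivots.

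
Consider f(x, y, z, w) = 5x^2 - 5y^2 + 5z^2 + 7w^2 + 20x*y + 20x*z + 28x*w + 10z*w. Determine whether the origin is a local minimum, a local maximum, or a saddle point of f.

saddle point

The Hessian at the origin is H = [[10, 20, 20, 28], [20, -10, 0, 0], [20, 0, 10, 10], [28, 0, 10, 14]].
Symmetric row and column elimination reduces H to a congruent diagonal form with pivots 10, -50, 2, -12/5.
So there are 2 positive, 2 negative pivots.
H is indefinite, so the origin is a saddle point.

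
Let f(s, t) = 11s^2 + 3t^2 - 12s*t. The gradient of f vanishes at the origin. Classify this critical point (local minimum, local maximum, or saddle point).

saddle point

The Hessian at the origin is H = [[22, -12], [-12, 6]].
det H = 22·6 − (-12)² = -12 < 0, so H is indefinite.
Therefore the origin is a saddle point.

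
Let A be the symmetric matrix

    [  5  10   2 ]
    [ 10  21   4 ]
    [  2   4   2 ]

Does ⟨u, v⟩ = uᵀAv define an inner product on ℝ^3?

Symmetric row and column elimination reduces A to a congruent diagonal form with pivots 5, 1, 6/5.
So there are 3 positive pivots.
Hence Q is positive definite.
⟨·,·⟩ is an inner product exactly when A is positive definite.

yes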